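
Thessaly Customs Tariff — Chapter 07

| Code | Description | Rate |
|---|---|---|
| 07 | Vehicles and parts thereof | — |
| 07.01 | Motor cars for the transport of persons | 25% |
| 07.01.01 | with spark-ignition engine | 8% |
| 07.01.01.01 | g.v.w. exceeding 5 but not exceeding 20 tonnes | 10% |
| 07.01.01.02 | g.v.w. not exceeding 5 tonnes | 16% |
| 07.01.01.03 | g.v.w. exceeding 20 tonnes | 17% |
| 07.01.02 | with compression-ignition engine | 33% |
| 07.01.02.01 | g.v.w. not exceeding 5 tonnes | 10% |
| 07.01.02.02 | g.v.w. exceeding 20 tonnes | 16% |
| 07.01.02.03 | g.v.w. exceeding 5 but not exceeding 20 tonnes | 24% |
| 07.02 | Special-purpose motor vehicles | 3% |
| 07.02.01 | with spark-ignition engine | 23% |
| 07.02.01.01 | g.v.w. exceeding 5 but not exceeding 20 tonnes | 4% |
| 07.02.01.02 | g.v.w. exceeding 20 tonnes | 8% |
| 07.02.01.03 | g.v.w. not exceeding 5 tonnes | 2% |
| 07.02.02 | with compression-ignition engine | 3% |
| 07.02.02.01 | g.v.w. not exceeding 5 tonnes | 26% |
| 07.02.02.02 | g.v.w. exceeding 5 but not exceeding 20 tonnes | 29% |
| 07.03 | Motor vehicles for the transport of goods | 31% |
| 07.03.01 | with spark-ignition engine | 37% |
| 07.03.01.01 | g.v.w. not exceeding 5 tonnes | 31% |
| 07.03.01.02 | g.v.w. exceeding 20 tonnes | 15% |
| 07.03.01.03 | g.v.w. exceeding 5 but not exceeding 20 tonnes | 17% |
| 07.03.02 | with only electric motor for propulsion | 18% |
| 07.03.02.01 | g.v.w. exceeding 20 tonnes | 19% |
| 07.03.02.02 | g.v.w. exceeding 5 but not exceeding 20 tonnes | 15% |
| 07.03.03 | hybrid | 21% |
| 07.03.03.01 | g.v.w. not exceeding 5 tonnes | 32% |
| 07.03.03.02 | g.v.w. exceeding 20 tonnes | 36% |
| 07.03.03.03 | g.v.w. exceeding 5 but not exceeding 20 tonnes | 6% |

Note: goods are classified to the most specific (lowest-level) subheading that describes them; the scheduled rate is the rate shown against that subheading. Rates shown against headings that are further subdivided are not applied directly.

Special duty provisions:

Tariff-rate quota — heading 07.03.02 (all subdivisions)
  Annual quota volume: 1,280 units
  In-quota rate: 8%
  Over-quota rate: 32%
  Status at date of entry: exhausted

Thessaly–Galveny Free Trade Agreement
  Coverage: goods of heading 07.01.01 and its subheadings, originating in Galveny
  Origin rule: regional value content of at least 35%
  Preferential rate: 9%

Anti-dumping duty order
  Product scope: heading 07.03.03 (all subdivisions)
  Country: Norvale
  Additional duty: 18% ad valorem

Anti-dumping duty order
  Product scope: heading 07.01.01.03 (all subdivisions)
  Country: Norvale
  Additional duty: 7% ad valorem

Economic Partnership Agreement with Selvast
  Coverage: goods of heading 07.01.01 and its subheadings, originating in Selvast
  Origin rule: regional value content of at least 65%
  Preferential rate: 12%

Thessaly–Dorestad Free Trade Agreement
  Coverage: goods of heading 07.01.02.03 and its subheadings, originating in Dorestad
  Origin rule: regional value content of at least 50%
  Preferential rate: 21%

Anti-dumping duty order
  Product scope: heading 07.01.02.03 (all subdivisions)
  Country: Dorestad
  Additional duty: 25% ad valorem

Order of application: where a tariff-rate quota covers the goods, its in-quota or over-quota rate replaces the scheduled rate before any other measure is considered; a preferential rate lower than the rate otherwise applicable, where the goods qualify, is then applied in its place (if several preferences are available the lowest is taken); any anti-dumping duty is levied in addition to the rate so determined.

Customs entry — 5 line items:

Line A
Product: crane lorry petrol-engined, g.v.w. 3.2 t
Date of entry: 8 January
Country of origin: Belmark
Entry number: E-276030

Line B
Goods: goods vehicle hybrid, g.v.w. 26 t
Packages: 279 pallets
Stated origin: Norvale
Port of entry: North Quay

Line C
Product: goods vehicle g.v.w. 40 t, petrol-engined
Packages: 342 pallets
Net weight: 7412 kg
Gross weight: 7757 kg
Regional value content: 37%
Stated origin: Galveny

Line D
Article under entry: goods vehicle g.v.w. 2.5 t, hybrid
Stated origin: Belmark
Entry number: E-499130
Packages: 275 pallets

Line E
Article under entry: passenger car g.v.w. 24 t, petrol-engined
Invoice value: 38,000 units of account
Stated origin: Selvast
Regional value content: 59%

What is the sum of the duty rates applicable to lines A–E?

Line A: crane lorry → 07.02; petrol-engined → 07.02.01; g.v.w. 3.2 t → 07.02.01.03. Scheduled 2%. No special measure applies. → 2%.
Line B: goods vehicle → 07.03; hybrid → 07.03.03; g.v.w. 26 t → 07.03.03.02. Scheduled 36%. anti-dumping (Norvale, 07.03.03): +18%; total 36% + 18% = 54%. → 54%.
Line C: goods vehicle → 07.03; petrol-engined → 07.03.01; g.v.w. 40 t → 07.03.01.02. Scheduled 15%. Galveny agreement on 07.01.01: 07.03.01.02 not covered. → 15%.
Line D: goods vehicle → 07.03; hybrid → 07.03.03; g.v.w. 2.5 t → 07.03.03.01. Scheduled 32%. No special measure applies. → 32%.
Line E: passenger car → 07.01; petrol-engined → 07.01.01; g.v.w. 24 t → 07.01.01.03. Scheduled 17%. Selvast agreement on 07.01.01: RVC < 65%. → 17%.
Sum: 2% + 54% + 15% + 32% + 17% = 120%.

120%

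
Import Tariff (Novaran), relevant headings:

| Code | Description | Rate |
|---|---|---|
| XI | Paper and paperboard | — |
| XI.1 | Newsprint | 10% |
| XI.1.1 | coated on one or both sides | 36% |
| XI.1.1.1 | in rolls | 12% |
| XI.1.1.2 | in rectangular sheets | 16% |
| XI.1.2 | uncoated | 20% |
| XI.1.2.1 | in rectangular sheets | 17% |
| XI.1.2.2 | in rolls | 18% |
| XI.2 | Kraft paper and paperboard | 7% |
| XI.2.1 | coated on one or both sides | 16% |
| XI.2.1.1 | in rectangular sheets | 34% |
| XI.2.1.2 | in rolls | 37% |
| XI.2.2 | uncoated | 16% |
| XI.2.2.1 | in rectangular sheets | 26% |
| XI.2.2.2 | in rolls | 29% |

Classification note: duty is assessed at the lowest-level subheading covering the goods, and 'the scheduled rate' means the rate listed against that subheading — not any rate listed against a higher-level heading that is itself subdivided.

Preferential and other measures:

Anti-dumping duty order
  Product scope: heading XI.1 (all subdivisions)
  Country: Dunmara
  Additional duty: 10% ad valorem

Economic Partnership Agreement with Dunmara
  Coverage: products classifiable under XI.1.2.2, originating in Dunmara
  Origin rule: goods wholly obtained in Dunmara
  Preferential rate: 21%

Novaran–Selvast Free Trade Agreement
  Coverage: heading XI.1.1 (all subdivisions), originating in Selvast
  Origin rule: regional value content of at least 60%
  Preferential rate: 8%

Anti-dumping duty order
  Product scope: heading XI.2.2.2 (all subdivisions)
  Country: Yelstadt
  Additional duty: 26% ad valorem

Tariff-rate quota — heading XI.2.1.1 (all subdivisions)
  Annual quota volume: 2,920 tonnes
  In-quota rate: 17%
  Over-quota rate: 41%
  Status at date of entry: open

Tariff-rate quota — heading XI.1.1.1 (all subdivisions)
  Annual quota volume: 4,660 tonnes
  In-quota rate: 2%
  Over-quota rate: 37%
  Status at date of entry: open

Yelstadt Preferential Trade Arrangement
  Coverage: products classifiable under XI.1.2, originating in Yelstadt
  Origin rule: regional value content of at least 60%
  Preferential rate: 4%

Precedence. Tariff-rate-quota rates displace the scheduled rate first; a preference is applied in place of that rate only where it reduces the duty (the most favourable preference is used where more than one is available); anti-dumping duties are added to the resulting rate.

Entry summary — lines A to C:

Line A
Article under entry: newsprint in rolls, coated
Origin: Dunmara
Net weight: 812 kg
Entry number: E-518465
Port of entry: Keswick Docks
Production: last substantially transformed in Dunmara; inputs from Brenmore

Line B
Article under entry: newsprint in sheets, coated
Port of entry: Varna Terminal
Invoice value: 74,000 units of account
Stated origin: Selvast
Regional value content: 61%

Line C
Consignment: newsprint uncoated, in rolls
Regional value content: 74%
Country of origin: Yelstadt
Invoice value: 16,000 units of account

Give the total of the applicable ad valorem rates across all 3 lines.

Line A: newsprint → XI.1; coated → XI.1.1; in rolls → XI.1.1.1. Scheduled 12%. quota on XI.1.1.1 open → in-quota 2%; Dunmara agreement on XI.1.2.2: XI.1.1.1 not covered; anti-dumping (Dunmara, XI.1): +10%; total 2% + 10% = 12%. → 12%.
Line B: newsprint → XI.1; coated → XI.1.1; in sheets → XI.1.1.2. Scheduled 16%. Selvast agreement on XI.1.1: RVC ≥ 60% → 8% available; preferential 8%. → 8%.
Line C: newsprint → XI.1; uncoated → XI.1.2; in rolls → XI.1.2.2. Scheduled 18%. Yelstadt agreement on XI.1.2: RVC ≥ 60% → 4% available; preferential 4%. → 4%.
Sum: 12% + 8% + 4% = 24%.

24%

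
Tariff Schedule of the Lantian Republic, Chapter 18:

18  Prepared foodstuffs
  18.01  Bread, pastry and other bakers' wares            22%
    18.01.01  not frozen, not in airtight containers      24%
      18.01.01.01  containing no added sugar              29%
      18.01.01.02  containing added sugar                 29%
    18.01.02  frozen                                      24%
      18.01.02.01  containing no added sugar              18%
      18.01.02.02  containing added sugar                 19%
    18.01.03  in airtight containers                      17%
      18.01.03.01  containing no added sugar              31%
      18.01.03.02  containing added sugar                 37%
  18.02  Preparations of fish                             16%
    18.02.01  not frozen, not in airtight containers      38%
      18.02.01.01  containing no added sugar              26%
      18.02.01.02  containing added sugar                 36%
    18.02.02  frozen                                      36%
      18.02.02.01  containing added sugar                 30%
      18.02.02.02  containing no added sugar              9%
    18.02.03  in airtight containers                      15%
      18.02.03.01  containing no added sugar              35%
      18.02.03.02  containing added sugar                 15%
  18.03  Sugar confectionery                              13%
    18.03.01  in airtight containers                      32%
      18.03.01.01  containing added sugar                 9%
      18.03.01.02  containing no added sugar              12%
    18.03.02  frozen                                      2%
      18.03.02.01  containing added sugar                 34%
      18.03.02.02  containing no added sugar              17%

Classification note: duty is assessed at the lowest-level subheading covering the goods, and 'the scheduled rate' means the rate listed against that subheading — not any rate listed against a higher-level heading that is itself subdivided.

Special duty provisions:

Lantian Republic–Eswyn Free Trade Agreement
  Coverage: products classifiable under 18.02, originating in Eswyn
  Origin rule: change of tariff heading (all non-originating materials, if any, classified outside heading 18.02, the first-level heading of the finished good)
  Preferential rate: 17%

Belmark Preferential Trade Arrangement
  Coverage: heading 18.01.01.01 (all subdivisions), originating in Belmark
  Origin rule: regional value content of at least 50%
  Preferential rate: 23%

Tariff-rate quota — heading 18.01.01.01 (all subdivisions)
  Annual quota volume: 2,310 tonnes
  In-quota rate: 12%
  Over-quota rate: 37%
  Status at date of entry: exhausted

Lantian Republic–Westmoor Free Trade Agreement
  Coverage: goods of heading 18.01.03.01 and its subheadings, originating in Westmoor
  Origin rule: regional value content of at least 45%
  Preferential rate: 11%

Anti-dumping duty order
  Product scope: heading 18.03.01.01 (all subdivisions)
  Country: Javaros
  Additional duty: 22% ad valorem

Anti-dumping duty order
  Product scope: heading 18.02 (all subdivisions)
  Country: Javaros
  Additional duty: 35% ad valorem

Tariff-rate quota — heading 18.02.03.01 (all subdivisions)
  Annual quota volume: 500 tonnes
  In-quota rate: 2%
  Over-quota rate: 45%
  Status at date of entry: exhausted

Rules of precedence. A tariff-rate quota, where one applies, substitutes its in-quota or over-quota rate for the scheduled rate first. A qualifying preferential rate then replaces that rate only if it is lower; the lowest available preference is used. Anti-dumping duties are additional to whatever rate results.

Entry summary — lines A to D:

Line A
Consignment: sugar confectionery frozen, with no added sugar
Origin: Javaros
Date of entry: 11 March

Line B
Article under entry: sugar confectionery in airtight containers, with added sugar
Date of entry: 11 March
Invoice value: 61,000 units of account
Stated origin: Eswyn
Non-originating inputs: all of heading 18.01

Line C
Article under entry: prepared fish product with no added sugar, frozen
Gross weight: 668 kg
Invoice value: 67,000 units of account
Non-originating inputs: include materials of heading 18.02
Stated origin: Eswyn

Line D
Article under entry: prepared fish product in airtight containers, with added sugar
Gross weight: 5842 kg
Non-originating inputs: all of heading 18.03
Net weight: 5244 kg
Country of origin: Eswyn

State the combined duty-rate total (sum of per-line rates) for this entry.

Line A: sugar confectionery → 18.03; frozen → 18.03.02; with no added sugar → 18.03.02.02. Scheduled 17%. No special measure applies. → 17%.
Line B: sugar confectionery → 18.03; in airtight containers → 18.03.01; with added sugar → 18.03.01.01. Scheduled 9%. Eswyn agreement on 18.02: 18.03.01.01 not covered. → 9%.
Line C: prepared fish product → 18.02; frozen → 18.02.02; with no added sugar → 18.02.02.02. Scheduled 9%. Eswyn agreement on 18.02: CTH not met. → 9%.
Line D: prepared fish product → 18.02; in airtight containers → 18.02.03; with added sugar → 18.02.03.02. Scheduled 15%. Eswyn agreement on 18.02: CTH met → 17% available; preference 17% not lower than 15% → no reduction. → 15%.
Sum: 17% + 9% + 9% + 15% = 50%.

50%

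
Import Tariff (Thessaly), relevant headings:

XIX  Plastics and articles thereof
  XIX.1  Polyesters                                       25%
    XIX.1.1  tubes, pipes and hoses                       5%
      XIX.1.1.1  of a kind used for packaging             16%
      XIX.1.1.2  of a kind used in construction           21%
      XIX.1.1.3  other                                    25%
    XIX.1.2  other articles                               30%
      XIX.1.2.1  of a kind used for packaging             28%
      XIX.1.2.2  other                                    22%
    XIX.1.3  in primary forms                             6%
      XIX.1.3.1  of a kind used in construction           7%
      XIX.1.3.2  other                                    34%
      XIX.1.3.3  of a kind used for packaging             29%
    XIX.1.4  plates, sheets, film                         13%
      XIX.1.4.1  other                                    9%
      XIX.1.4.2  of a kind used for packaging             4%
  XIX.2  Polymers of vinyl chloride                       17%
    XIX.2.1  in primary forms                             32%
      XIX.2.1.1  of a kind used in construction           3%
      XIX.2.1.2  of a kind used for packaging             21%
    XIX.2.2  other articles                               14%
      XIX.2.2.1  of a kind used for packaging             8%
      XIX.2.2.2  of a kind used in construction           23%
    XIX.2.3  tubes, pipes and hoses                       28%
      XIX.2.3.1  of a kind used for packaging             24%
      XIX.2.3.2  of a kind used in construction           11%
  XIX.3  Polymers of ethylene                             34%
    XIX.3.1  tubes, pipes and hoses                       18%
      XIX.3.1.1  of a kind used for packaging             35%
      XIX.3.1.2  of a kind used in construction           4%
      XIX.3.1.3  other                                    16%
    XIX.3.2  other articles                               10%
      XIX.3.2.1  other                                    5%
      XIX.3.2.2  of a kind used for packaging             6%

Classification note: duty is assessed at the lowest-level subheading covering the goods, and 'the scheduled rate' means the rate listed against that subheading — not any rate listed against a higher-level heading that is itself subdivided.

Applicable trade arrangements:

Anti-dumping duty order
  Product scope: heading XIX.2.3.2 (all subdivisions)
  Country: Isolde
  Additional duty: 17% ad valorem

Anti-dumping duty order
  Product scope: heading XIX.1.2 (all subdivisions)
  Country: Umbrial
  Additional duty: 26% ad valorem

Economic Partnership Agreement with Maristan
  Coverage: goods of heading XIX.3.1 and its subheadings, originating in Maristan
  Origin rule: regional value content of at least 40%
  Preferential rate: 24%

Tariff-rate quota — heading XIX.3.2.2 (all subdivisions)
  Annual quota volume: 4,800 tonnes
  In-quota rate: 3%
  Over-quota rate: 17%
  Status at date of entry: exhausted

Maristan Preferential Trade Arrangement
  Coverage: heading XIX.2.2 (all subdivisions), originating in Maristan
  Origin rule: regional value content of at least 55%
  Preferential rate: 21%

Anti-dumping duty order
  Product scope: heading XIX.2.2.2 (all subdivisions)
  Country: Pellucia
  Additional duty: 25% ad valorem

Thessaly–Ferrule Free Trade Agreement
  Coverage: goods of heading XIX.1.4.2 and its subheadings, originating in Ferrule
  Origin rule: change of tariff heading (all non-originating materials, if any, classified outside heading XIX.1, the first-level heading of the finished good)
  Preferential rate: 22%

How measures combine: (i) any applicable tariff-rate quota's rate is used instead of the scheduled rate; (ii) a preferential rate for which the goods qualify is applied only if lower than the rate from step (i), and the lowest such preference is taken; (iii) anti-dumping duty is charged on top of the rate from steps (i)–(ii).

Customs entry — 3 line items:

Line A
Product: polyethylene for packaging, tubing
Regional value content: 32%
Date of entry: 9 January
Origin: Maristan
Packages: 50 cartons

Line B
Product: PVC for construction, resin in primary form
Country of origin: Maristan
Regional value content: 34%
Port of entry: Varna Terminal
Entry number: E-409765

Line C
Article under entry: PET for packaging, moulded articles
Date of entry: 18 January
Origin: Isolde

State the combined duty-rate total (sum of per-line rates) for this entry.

Line A: polyethylene → XIX.3; tubing → XIX.3.1; for packaging → XIX.3.1.1. Scheduled 35%. Maristan agreement on XIX.3.1: RVC < 40%; Maristan agreement on XIX.2.2: XIX.3.1.1 not covered. → 35%.
Line B: PVC → XIX.2; resin in primary form → XIX.2.1; for construction → XIX.2.1.1. Scheduled 3%. Maristan agreement on XIX.3.1: XIX.2.1.1 not covered; Maristan agreement on XIX.2.2: XIX.2.1.1 not covered. → 3%.
Line C: PET → XIX.1; moulded articles → XIX.1.2; for packaging → XIX.1.2.1. Scheduled 28%. No special measure applies. → 28%.
Sum: 35% + 3% + 28% = 66%.

66%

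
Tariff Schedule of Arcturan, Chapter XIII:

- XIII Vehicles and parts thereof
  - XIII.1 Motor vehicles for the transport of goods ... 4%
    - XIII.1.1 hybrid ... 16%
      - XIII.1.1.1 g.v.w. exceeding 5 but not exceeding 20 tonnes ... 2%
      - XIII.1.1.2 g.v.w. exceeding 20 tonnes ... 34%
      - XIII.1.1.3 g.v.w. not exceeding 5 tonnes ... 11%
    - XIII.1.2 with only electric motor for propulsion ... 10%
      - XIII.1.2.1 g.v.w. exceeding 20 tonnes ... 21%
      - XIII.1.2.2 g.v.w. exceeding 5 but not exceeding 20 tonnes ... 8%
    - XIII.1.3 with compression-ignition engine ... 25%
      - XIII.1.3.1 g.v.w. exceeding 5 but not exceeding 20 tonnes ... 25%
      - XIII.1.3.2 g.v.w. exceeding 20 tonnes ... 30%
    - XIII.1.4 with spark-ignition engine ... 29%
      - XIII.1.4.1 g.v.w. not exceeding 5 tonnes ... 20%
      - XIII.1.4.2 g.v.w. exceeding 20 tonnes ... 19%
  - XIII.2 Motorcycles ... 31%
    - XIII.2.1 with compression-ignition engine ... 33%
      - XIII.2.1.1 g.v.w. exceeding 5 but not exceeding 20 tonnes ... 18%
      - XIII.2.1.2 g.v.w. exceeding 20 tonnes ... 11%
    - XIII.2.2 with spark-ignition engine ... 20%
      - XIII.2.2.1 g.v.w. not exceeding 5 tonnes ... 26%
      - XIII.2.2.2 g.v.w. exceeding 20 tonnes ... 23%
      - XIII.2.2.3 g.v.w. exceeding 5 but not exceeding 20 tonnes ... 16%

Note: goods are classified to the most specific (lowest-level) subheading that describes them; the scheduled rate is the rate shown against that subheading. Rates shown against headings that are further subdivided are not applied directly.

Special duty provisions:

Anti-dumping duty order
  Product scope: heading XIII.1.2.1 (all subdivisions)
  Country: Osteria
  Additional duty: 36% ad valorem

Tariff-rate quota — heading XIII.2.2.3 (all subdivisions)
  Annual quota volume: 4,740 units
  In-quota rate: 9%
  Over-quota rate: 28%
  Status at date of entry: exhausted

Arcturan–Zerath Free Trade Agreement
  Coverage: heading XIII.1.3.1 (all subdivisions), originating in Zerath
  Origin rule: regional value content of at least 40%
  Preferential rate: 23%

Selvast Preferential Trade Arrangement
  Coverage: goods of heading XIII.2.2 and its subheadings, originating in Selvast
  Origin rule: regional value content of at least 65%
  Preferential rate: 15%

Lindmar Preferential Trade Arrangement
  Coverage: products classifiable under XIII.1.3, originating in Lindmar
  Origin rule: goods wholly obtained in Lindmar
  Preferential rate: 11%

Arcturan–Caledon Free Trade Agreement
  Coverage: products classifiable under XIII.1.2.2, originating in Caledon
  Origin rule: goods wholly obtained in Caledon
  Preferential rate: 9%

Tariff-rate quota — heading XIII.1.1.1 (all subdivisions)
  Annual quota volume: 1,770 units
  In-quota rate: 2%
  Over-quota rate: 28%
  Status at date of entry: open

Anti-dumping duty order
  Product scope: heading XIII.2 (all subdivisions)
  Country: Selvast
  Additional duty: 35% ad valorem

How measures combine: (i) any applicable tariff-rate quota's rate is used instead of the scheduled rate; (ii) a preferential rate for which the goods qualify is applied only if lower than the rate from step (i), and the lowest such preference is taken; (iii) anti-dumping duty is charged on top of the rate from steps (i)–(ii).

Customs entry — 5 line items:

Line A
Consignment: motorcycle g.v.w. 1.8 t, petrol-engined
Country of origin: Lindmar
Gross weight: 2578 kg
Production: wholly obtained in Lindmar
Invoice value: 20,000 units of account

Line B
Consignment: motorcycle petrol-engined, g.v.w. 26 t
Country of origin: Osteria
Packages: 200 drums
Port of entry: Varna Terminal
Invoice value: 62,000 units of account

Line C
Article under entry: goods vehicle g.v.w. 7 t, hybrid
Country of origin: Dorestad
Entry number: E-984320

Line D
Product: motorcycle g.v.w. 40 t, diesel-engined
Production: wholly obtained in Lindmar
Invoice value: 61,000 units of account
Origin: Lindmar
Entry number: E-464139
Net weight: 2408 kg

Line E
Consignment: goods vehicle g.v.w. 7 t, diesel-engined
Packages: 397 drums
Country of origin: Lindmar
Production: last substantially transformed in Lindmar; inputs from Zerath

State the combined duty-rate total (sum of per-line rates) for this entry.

87%

Line A: motorcycle → XIII.2; petrol-engined → XIII.2.2; g.v.w. 1.8 t → XIII.2.2.1. Scheduled 26%. Lindmar agreement on XIII.1.3: XIII.2.2.1 not covered. → 26%.
Line B: motorcycle → XIII.2; petrol-engined → XIII.2.2; g.v.w. 26 t → XIII.2.2.2. Scheduled 23%. No special measure applies. → 23%.
Line C: goods vehicle → XIII.1; hybrid → XIII.1.1; g.v.w. 7 t → XIII.1.1.1. Scheduled 2%. quota on XIII.1.1.1 open → in-quota 2%. → 2%.
Line D: motorcycle → XIII.2; diesel-engined → XIII.2.1; g.v.w. 40 t → XIII.2.1.2. Scheduled 11%. Lindmar agreement on XIII.1.3: XIII.2.1.2 not covered. → 11%.
Line E: goods vehicle → XIII.1; diesel-engined → XIII.1.3; g.v.w. 7 t → XIII.1.3.1. Scheduled 25%. Lindmar agreement on XIII.1.3: not wholly obtained. → 25%.
Sum: 26% + 23% + 2% + 11% + 25% = 87%.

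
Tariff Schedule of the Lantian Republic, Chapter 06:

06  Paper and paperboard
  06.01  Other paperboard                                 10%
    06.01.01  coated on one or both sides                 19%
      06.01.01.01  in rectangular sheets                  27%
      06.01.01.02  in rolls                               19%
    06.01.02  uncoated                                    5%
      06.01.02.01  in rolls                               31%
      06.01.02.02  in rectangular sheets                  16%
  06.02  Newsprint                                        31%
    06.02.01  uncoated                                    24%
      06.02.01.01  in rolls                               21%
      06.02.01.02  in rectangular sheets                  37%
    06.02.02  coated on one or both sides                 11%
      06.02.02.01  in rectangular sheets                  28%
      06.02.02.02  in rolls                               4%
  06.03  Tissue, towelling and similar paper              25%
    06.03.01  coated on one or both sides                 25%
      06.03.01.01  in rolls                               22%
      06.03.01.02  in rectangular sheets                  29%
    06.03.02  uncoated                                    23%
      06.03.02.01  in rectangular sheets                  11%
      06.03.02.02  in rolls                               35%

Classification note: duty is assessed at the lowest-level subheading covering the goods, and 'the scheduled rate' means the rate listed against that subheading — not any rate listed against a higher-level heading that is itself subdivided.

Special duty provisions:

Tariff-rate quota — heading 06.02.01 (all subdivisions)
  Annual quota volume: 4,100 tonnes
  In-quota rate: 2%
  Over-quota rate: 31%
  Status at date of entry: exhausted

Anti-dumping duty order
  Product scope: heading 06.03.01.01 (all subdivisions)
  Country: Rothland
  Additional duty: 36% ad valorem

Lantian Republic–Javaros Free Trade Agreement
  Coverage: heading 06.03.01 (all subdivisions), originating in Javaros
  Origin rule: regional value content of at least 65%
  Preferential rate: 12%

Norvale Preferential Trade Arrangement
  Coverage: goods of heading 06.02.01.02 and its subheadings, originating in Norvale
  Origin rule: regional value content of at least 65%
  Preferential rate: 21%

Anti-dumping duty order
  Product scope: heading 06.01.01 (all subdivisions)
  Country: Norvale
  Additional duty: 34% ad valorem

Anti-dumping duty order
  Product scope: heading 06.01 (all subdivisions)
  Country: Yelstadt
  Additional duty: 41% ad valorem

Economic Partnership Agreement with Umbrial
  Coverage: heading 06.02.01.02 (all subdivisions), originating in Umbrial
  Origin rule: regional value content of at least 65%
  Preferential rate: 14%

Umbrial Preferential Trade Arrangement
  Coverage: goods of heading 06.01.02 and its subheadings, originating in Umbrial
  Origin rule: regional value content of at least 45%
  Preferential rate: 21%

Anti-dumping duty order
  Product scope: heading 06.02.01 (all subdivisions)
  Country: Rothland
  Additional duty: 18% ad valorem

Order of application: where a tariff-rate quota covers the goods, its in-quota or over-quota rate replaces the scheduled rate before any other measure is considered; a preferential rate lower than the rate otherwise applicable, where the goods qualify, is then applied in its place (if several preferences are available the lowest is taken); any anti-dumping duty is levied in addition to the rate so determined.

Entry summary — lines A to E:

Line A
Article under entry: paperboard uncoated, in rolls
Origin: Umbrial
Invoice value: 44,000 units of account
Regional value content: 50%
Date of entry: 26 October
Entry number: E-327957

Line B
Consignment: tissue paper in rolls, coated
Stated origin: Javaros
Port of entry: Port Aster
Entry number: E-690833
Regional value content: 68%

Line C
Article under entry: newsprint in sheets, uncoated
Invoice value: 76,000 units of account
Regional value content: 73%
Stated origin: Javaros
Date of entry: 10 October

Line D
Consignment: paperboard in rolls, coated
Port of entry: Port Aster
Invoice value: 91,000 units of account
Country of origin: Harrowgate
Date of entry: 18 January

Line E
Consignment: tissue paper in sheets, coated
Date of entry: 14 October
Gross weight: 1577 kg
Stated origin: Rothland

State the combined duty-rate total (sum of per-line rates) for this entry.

112%

Line A: paperboard → 06.01; uncoated → 06.01.02; in rolls → 06.01.02.01. Scheduled 31%. Umbrial agreement on 06.02.01.02: 06.01.02.01 not covered; Umbrial agreement on 06.01.02: RVC ≥ 45% → 21% available; preferential 21%. → 21%.
Line B: tissue paper → 06.03; coated → 06.03.01; in rolls → 06.03.01.01. Scheduled 22%. Javaros agreement on 06.03.01: RVC ≥ 65% → 12% available; preferential 12%. → 12%.
Line C: newsprint → 06.02; uncoated → 06.02.01; in sheets → 06.02.01.02. Scheduled 37%. quota on 06.02.01 exhausted → over-quota 31%; Javaros agreement on 06.03.01: 06.02.01.02 not covered. → 31%.
Line D: paperboard → 06.01; coated → 06.01.01; in rolls → 06.01.01.02. Scheduled 19%. No special measure applies. → 19%.
Line E: tissue paper → 06.03; coated → 06.03.01; in sheets → 06.03.01.02. Scheduled 29%. No special measure applies. → 29%.
Sum: 21% + 12% + 31% + 19% + 29% = 112%.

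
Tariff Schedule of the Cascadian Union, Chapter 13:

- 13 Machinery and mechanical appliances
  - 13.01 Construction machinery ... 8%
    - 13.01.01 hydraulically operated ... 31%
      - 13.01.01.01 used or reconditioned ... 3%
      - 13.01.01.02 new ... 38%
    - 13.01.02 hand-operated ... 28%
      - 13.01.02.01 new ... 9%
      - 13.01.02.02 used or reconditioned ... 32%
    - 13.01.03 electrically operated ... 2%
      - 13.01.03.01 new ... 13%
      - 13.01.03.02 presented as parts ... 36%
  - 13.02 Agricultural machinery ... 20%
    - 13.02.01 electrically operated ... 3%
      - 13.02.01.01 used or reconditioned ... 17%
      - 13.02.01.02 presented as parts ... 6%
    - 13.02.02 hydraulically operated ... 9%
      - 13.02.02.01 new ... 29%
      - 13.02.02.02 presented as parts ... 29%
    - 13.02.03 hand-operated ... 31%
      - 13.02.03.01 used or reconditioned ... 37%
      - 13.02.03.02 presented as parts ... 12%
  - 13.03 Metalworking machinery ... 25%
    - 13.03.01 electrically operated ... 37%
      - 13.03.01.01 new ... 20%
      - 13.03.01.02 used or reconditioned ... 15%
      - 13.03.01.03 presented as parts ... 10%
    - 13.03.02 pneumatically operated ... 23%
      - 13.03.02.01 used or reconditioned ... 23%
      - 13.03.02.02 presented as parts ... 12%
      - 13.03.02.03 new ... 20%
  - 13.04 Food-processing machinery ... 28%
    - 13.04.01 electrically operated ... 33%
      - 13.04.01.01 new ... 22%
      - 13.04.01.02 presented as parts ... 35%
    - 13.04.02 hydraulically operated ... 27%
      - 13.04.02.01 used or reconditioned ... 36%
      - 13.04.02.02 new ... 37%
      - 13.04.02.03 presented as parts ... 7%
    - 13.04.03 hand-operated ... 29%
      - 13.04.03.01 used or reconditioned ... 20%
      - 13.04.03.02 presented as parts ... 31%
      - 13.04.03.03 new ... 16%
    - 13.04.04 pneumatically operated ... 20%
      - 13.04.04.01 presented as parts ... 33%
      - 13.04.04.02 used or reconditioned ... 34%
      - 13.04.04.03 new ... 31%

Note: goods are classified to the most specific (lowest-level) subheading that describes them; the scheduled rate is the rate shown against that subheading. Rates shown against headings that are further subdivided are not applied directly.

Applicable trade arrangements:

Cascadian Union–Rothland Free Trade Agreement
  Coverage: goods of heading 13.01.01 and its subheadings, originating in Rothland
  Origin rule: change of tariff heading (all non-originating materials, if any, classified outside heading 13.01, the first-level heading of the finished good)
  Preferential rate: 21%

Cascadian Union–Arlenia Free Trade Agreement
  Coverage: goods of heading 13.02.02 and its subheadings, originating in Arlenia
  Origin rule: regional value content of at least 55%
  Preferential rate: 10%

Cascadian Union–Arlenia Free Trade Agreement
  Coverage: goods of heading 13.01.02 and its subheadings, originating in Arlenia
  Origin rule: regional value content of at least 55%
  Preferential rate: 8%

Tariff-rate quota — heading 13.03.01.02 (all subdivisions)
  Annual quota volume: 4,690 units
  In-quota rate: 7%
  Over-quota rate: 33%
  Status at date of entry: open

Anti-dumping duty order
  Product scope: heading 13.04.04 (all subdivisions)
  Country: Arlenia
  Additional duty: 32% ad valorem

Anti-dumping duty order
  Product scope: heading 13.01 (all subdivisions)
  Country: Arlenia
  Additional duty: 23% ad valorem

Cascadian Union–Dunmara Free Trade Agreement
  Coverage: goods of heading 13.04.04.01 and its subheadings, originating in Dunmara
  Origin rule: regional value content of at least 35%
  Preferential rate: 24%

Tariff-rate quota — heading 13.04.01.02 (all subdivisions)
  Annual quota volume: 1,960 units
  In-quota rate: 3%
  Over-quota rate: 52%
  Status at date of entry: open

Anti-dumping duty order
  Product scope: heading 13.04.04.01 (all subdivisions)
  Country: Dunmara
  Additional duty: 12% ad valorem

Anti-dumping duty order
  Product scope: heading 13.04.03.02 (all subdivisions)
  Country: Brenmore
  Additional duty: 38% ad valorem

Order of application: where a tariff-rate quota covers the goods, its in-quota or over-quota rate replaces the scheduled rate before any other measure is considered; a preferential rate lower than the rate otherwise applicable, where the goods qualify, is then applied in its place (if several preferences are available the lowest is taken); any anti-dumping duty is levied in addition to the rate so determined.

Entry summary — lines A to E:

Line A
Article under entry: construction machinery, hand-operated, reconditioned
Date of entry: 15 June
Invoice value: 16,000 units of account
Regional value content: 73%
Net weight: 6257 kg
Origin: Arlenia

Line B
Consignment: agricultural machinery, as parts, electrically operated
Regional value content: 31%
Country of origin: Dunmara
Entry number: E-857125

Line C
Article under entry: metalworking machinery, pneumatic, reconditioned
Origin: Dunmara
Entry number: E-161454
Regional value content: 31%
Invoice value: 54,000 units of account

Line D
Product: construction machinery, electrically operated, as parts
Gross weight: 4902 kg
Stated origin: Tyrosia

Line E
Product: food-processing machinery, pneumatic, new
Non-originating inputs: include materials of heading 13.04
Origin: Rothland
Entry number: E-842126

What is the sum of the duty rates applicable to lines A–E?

127%

Line A: construction → 13.01; hand-operated → 13.01.02; reconditioned → 13.01.02.02. Scheduled 32%. Arlenia agreement on 13.02.02: 13.01.02.02 not covered; Arlenia agreement on 13.01.02: RVC ≥ 55% → 8% available; preferential 8%; anti-dumping (Arlenia, 13.01): +23%; total 8% + 23% = 31%. → 31%.
Line B: agricultural → 13.02; electrically operated → 13.02.01; as parts → 13.02.01.02. Scheduled 6%. Dunmara agreement on 13.04.04.01: 13.02.01.02 not covered. → 6%.
Line C: metalworking → 13.03; pneumatic → 13.03.02; reconditioned → 13.03.02.01. Scheduled 23%. Dunmara agreement on 13.04.04.01: 13.03.02.01 not covered. → 23%.
Line D: construction → 13.01; electrically operated → 13.01.03; as parts → 13.01.03.02. Scheduled 36%. No special measure applies. → 36%.
Line E: food-processing → 13.04; pneumatic → 13.04.04; new → 13.04.04.03. Scheduled 31%. Rothland agreement on 13.01.01: 13.04.04.03 not covered. → 31%.
Sum: 31% + 6% + 23% + 36% + 31% = 127%.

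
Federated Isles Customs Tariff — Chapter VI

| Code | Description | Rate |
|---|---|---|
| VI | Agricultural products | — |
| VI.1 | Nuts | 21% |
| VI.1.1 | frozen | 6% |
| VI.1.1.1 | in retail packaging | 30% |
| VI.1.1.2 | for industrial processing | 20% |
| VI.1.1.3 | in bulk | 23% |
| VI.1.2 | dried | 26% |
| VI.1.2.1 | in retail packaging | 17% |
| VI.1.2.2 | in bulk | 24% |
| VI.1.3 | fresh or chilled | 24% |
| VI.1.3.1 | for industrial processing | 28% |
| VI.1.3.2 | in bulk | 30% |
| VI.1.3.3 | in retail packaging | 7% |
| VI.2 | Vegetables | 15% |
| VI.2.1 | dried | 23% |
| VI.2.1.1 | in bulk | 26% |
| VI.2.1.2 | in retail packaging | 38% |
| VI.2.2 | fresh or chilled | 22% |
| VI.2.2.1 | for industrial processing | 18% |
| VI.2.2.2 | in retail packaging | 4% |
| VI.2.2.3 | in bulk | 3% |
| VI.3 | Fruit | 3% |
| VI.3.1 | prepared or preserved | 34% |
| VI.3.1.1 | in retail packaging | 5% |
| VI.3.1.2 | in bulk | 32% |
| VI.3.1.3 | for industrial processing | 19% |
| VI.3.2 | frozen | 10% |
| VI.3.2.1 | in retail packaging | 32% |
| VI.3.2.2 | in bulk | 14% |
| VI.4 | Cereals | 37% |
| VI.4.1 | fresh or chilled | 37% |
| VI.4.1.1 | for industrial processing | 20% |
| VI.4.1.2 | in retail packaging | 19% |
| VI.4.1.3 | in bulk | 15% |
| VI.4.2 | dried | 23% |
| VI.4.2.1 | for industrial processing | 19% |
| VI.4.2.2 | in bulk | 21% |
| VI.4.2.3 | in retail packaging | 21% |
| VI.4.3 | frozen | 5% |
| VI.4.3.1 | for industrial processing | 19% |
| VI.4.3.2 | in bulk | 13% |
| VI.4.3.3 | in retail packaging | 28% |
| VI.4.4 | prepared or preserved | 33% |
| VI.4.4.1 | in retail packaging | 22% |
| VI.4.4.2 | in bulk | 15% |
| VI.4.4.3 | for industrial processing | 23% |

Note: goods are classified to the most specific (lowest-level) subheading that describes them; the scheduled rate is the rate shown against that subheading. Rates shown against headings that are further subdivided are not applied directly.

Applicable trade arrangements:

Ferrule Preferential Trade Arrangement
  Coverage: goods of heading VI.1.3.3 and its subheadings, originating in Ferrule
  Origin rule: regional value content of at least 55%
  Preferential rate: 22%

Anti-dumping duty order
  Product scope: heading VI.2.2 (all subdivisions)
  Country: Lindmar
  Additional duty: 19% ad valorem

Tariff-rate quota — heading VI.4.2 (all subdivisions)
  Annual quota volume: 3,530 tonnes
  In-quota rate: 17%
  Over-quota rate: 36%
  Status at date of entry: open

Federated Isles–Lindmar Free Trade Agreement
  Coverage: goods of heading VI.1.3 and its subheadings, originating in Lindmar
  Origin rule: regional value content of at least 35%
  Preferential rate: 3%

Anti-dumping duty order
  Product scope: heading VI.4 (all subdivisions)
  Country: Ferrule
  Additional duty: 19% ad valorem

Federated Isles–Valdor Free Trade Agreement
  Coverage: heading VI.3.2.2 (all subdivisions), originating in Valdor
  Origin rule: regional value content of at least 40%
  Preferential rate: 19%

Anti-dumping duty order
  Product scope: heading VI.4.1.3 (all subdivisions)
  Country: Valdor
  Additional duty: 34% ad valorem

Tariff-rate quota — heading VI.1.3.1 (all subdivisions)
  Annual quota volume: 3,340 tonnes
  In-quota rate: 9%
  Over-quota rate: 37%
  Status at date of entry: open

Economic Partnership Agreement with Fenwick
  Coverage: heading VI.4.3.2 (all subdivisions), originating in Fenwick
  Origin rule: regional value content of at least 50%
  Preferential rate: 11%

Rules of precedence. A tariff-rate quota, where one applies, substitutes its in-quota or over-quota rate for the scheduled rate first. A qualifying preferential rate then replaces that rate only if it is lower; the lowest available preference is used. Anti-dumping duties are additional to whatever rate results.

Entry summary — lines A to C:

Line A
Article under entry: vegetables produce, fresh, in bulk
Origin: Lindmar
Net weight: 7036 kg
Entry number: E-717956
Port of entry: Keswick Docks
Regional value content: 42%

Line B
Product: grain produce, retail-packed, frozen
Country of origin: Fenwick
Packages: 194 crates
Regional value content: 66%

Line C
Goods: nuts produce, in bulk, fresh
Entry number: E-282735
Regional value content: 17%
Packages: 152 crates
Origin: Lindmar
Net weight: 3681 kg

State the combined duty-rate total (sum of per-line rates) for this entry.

80%

Line A: vegetables → VI.2; fresh → VI.2.2; in bulk → VI.2.2.3. Scheduled 3%. Lindmar agreement on VI.1.3: VI.2.2.3 not covered; anti-dumping (Lindmar, VI.2.2): +19%; total 3% + 19% = 22%. → 22%.
Line B: grain → VI.4; frozen → VI.4.3; retail-packed → VI.4.3.3. Scheduled 28%. Fenwick agreement on VI.4.3.2: VI.4.3.3 not covered. → 28%.
Line C: nuts → VI.1; fresh → VI.1.3; in bulk → VI.1.3.2. Scheduled 30%. Lindmar agreement on VI.1.3: RVC < 35%. → 30%.
Sum: 22% + 28% + 30% = 80%.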